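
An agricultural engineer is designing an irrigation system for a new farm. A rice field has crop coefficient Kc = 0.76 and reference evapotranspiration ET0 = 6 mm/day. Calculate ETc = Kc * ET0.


ETc = Kc * ET0
    = 0.76 * 6
    = 4.56 mm/day


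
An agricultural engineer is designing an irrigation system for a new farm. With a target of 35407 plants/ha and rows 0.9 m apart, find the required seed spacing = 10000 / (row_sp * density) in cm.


spacing = 10000 / (row_sp * density)
        = 10000 / (0.9 * 35407)
        = 10000 / 31866.30
        = 0.31381 m = 31.38 cm


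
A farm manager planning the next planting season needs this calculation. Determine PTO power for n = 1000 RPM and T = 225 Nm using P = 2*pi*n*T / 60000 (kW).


P = 2*pi*n*T / 60000
  = 2*pi * 1000 * 225 / 60000
  = 1413716.69 / 60000
  = 23.56 kW


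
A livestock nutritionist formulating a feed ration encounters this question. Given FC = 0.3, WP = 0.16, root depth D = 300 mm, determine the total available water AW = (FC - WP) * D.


AW = (FC - WP) * D
   = (0.3 - 0.16) * 300
   = 0.14 * 300
   = 42 mm


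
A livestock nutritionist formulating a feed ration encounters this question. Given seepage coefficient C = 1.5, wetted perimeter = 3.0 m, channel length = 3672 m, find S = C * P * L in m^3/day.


S = C * P * L
  = 1.5 * 3.0 * 3672
  = 16524 m^3/day


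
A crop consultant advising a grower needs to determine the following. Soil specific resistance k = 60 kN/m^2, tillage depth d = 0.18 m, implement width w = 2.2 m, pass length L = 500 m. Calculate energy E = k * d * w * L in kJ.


E = k * d * w * L
  = 60 * 0.18 * 2.2 * 500
  = 11880 kJ


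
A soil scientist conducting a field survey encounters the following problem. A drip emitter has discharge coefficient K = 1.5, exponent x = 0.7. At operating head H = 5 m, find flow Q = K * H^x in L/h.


Q = K * H^x
  = 1.5 * 5^0.7
  = 1.5 * 3.0852
  = 4.63 L/h


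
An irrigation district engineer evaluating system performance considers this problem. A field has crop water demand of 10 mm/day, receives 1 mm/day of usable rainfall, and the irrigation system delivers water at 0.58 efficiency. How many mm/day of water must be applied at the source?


IWR = (ETc - Pe) / Ea
    = (10 - 1) / 0.58
    = 9 / 0.58
    = 15.52 mm/day


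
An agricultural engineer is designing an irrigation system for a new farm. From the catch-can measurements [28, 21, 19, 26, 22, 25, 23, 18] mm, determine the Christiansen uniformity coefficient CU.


xbar = 182 / 8 = 22.750
sum|xi - xbar| = 22
CU = 100 * (1 - 22 / (8 * 22.750))
   = 100 * (1 - 0.1209)
   = 87.91%


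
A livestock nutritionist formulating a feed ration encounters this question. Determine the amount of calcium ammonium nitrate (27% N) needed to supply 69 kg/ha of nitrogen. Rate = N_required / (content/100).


Rate = N_required / (N_content / 100)
     = 69 / (27 / 100)
     = 69 / 0.27
     = 255.56 kg/ha


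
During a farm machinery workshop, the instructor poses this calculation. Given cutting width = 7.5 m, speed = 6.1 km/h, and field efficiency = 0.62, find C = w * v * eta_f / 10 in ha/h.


C = w * v * eta_f / 10
  = 7.5 * 6.1 * 0.62 / 10
  = 28.37 / 10
  = 2.84 ha/h


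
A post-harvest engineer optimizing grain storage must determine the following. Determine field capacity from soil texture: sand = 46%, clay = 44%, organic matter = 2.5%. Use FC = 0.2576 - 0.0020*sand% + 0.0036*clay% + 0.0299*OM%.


FC = 0.2576 - 0.0020*46 + 0.0036*44 + 0.0299*2.5
   = 0.2576 - 0.0920 + 0.1584 + 0.0748
   = 0.3988


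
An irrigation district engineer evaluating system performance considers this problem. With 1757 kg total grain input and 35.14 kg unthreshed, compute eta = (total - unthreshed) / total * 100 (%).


eta = (total - unthreshed) / total * 100
    = (1757 - 35.14) / 1757 * 100
    = 1721.86 / 1757 * 100
    = 98%


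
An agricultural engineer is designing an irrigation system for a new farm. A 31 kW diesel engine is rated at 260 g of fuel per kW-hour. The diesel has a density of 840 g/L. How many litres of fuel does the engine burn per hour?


FC = P * BSFC / rho_fuel
   = 31 * 260 / 840
   = 8060 / 840
   = 9.60 L/h


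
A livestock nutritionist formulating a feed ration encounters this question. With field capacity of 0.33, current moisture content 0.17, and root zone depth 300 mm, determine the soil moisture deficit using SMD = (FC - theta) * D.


SMD = (FC - theta) * D
    = (0.33 - 0.17) * 300
    = 0.160 * 300
    = 48 mm


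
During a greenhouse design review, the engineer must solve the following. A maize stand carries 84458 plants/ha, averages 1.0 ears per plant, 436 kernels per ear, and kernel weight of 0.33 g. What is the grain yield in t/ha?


Y = density * ears * kernels * kw
  = 84458 * 1.0 * 436 * 0.33 g/ha
  = 12151817.04 g/ha
  = 12151.82 kg/ha = 12.15 t/ha


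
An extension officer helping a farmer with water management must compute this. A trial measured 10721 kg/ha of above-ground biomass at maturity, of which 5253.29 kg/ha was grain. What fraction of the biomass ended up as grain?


HI = grain_yield / biomass
   = 5253.29 / 10721
   = 0.49


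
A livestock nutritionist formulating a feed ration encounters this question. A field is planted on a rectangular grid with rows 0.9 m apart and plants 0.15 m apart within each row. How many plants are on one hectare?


D = 10000 / (row_sp * plant_sp)
  = 10000 / (0.9 * 0.15)
  = 10000 / 0.1350
  = 74074.07 plants/ha


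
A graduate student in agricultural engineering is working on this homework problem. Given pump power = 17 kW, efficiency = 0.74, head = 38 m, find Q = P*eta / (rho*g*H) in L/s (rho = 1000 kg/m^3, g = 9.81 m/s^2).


Q = (P * 1000 * eta) / (rho * g * H)
  = (17 * 1000 * 0.74) / (1000 * 9.81 * 38)
  = 12580 / 372780
  = 0.03375 m^3/s = 33.75 L/s


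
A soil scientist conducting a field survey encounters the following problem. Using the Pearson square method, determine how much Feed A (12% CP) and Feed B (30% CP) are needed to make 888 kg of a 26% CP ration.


parts_A = CP_b - target = 30 - 26 = 4
parts_B = target - CP_a = 26 - 12 = 14
total_parts = 4 + 14 = 18
Feed A = 888 * 4 / 18 = 197.33 kg
Feed B = 888 * 14 / 18 = 690.67 kg

197.33 kg


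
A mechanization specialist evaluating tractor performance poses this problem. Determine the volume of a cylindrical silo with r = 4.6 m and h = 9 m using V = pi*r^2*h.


V = pi * r^2 * h
  = pi * 4.6^2 * 9
  = pi * 21.16 * 9
  = 598.28 m^3


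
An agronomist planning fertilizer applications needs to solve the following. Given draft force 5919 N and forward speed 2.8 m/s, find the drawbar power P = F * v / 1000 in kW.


P = F * v / 1000
  = 5919 * 2.8 / 1000
  = 16573.20 / 1000
  = 16.57 kW


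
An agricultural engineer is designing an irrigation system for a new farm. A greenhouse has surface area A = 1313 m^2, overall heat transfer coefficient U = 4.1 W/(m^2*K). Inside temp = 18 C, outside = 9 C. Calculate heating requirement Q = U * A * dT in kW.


dT = 18 - (9) = 9 K
Q = U * A * dT
  = 4.1 * 1313 * 9
  = 48449.70 W = 48.45 kW


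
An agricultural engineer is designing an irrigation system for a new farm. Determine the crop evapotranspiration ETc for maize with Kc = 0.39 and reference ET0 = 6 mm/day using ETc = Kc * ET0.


ETc = Kc * ET0
    = 0.39 * 6
    = 2.34 mm/day


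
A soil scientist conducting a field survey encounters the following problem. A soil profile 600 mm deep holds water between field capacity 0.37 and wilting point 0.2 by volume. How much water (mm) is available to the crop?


AW = (FC - WP) * D
   = (0.37 - 0.2) * 600
   = 0.17 * 600
   = 102 mm


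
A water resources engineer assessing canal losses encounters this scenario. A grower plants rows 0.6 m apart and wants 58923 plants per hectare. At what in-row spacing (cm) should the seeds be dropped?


spacing = 10000 / (row_sp * density)
        = 10000 / (0.6 * 58923)
        = 10000 / 35353.80
        = 0.28286 m = 28.29 cm


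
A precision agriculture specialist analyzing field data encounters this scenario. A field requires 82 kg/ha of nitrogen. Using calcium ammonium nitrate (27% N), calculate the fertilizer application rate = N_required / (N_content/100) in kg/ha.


Rate = N_required / (N_content / 100)
     = 82 / (27 / 100)
     = 82 / 0.27
     = 303.70 kg/ha


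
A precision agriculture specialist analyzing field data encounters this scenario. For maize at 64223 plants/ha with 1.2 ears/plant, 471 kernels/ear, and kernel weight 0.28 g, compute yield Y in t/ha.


Y = density * ears * kernels * kw
  = 64223 * 1.2 * 471 * 0.28 g/ha
  = 10163675.09 g/ha
  = 10163.68 kg/ha = 10.16 t/ha


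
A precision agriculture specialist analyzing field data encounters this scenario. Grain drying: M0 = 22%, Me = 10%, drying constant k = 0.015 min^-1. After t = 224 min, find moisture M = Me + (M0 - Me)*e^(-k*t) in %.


M = Me + (M0 - Me) * e^(-k*t)
  = 10 + (22 - 10) * e^(-0.015*224)
  = 10 + 12 * e^(-3.360)
  = 10 + 12 * 0.03474
  = 10 + 0.4168
  = 10.42%


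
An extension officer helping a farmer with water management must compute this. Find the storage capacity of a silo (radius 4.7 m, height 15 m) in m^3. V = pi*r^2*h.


V = pi * r^2 * h
  = pi * 4.7^2 * 15
  = pi * 22.09 * 15
  = 1040.97 m^3


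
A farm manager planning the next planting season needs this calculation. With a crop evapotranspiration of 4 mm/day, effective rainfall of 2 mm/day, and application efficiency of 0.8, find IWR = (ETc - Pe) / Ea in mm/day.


IWR = (ETc - Pe) / Ea
    = (4 - 2) / 0.8
    = 2 / 0.8
    = 2.50 mm/day


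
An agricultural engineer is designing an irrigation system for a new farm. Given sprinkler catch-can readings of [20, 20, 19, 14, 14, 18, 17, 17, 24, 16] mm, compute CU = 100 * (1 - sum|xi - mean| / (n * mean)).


xbar = 179 / 10 = 17.900
sum|xi - xbar| = 23
CU = 100 * (1 - 23 / (10 * 17.900))
   = 100 * (1 - 0.1285)
   = 87.15%


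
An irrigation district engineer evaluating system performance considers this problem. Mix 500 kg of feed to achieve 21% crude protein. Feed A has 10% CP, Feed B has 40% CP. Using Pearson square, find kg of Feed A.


parts_A = CP_b - target = 40 - 21 = 19
parts_B = target - CP_a = 21 - 10 = 11
total_parts = 19 + 11 = 30
Feed A = 500 * 19 / 30 = 316.67 kg
Feed B = 500 * 11 / 30 = 183.33 kg

316.67 kg


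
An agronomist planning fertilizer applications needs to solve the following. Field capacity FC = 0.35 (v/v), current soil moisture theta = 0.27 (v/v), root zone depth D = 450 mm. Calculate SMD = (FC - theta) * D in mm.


SMD = (FC - theta) * D
    = (0.35 - 0.27) * 450
    = 0.080 * 450
    = 36 mm


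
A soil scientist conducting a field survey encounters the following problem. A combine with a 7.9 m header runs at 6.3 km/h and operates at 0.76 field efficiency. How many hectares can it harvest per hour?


C = w * v * eta_f / 10
  = 7.9 * 6.3 * 0.76 / 10
  = 37.83 / 10
  = 3.78 ha/h


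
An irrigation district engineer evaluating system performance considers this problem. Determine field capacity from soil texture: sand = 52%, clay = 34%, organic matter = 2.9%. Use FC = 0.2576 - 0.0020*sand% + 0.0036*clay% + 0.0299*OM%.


FC = 0.2576 - 0.0020*52 + 0.0036*34 + 0.0299*2.9
   = 0.2576 - 0.1040 + 0.1224 + 0.0867
   = 0.3627


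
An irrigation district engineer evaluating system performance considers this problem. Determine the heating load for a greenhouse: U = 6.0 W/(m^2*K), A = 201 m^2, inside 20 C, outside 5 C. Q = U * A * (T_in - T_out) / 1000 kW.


dT = 20 - (5) = 15 K
Q = U * A * dT
  = 6.0 * 201 * 15
  = 18090 W = 18.09 kW


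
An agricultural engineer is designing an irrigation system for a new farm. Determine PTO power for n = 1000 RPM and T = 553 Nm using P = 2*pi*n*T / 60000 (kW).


P = 2*pi*n*T / 60000
  = 2*pi * 1000 * 553 / 60000
  = 3474601.47 / 60000
  = 57.91 kW


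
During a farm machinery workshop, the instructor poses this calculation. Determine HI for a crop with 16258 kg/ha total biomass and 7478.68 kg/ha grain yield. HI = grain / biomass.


HI = grain_yield / biomass
   = 7478.68 / 16258
   = 0.46


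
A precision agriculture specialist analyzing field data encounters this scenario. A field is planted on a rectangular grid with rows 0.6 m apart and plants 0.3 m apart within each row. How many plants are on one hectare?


D = 10000 / (row_sp * plant_sp)
  = 10000 / (0.6 * 0.3)
  = 10000 / 0.1800
  = 55555.56 plants/ha


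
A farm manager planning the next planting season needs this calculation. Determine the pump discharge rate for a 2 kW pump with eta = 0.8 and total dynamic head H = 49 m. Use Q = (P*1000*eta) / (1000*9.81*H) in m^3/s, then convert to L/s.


Q = (P * 1000 * eta) / (rho * g * H)
  = (2 * 1000 * 0.8) / (1000 * 9.81 * 49)
  = 1600 / 480690
  = 0.00333 m^3/s = 3.33 L/s


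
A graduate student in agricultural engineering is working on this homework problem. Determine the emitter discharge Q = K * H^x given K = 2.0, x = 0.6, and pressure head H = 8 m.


Q = K * H^x
  = 2.0 * 8^0.6
  = 2.0 * 3.4822
  = 6.96 L/h


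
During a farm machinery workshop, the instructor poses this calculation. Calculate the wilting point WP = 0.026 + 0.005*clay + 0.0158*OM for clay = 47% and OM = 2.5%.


WP = 0.026 + 0.005*47 + 0.0158*2.5
   = 0.026 + 0.2350 + 0.0395
   = 0.3005


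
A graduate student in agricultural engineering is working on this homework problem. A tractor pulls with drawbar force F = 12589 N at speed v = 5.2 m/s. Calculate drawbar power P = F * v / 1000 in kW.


P = F * v / 1000
  = 12589 * 5.2 / 1000
  = 65462.80 / 1000
  = 65.46 kW


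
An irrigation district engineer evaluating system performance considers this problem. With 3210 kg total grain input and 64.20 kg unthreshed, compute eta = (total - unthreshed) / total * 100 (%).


eta = (total - unthreshed) / total * 100
    = (3210 - 64.20) / 3210 * 100
    = 3145.80 / 3210 * 100
    = 98%


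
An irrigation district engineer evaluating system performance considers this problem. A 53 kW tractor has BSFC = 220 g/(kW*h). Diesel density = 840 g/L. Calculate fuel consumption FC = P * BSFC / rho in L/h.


FC = P * BSFC / rho_fuel
   = 53 * 220 / 840
   = 11660 / 840
   = 13.88 L/h


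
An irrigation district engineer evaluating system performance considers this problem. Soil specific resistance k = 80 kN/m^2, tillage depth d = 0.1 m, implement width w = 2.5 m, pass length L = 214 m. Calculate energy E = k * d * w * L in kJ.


E = k * d * w * L
  = 80 * 0.1 * 2.5 * 214
  = 4280 kJ


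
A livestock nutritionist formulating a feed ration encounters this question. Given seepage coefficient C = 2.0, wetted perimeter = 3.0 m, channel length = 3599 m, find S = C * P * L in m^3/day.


S = C * P * L
  = 2.0 * 3.0 * 3599
  = 21594 m^3/day


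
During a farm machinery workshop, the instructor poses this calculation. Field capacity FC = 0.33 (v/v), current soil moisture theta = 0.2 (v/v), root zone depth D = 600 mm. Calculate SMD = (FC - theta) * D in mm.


SMD = (FC - theta) * D
    = (0.33 - 0.2) * 600
    = 0.130 * 600
    = 78 mm


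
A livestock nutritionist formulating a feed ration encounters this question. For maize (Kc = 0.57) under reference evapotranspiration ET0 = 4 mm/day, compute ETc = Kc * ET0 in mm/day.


ETc = Kc * ET0
    = 0.57 * 4
    = 2.28 mm/day


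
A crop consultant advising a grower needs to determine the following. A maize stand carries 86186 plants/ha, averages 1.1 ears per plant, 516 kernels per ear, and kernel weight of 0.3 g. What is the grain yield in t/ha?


Y = density * ears * kernels * kw
  = 86186 * 1.1 * 516 * 0.3 g/ha
  = 14675752.08 g/ha
  = 14675.75 kg/ha = 14.68 t/ha


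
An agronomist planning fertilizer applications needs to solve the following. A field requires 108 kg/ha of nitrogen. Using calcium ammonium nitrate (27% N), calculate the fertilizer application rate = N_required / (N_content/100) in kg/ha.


Rate = N_required / (N_content / 100)
     = 108 / (27 / 100)
     = 108 / 0.27
     = 400 kg/ha


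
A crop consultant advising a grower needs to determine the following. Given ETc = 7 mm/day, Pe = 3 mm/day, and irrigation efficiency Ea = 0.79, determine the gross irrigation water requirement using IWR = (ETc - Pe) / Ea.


IWR = (ETc - Pe) / Ea
    = (7 - 3) / 0.79
    = 4 / 0.79
    = 5.06 mm/day


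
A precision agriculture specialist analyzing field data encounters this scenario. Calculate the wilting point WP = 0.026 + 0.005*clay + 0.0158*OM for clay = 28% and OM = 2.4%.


WP = 0.026 + 0.005*28 + 0.0158*2.4
   = 0.026 + 0.1400 + 0.0379
   = 0.2039


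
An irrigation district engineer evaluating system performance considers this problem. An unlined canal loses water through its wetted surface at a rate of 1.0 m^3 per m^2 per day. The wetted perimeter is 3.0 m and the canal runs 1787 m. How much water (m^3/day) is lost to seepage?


S = C * P * L
  = 1.0 * 3.0 * 1787
  = 5361 m^3/day


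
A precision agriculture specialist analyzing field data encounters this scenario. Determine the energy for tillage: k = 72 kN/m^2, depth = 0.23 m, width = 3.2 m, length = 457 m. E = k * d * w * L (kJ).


E = k * d * w * L
  = 72 * 0.23 * 3.2 * 457
  = 24217.34 kJ


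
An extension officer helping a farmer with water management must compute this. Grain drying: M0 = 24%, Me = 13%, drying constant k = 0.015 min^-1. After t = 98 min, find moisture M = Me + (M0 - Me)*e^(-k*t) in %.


M = Me + (M0 - Me) * e^(-k*t)
  = 13 + (24 - 13) * e^(-0.015*98)
  = 13 + 11 * e^(-1.470)
  = 13 + 11 * 0.22993
  = 13 + 2.5292
  = 15.53%


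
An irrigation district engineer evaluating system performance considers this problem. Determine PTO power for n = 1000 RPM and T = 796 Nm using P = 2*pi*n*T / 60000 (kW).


P = 2*pi*n*T / 60000
  = 2*pi * 1000 * 796 / 60000
  = 5001415.50 / 60000
  = 83.36 kW


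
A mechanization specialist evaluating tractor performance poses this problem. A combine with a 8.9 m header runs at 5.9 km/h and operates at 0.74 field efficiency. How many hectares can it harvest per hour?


C = w * v * eta_f / 10
  = 8.9 * 5.9 * 0.74 / 10
  = 38.86 / 10
  = 3.89 ha/h


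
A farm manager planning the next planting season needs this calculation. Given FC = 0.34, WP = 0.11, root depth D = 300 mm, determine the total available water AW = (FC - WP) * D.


AW = (FC - WP) * D
   = (0.34 - 0.11) * 300
   = 0.23 * 300
   = 69 mm


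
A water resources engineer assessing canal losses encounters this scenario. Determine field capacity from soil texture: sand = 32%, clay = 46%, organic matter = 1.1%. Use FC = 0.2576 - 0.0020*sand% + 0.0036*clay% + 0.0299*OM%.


FC = 0.2576 - 0.0020*32 + 0.0036*46 + 0.0299*1.1
   = 0.2576 - 0.0640 + 0.1656 + 0.0329
   = 0.3921


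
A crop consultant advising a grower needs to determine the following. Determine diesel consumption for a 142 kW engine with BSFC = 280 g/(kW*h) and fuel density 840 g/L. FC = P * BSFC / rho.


FC = P * BSFC / rho_fuel
   = 142 * 280 / 840
   = 39760 / 840
   = 47.33 L/h


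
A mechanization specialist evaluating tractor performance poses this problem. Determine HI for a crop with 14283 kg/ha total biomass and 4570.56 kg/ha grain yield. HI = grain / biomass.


HI = grain_yield / biomass
   = 4570.56 / 14283
   = 0.32


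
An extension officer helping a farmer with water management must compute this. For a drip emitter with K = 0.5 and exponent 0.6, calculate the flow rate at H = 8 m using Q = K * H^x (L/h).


Q = K * H^x
  = 0.5 * 8^0.6
  = 0.5 * 3.4822
  = 1.74 L/h


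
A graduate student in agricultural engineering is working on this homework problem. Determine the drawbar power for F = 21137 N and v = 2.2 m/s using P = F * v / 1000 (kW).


P = F * v / 1000
  = 21137 * 2.2 / 1000
  = 46501.40 / 1000
  = 46.50 kW


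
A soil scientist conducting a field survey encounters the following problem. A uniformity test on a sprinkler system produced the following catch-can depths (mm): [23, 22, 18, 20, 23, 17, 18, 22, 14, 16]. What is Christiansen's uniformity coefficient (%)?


xbar = 193 / 10 = 19.300
sum|xi - xbar| = 27
CU = 100 * (1 - 27 / (10 * 19.300))
   = 100 * (1 - 0.1399)
   = 86.01%


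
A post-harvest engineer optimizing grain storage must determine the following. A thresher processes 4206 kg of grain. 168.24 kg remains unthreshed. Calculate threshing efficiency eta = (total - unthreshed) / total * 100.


eta = (total - unthreshed) / total * 100
    = (4206 - 168.24) / 4206 * 100
    = 4037.76 / 4206 * 100
    = 96%


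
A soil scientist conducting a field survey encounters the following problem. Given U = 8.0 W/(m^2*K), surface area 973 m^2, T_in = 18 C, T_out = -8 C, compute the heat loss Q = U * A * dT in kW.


dT = 18 - (-8) = 26 K
Q = U * A * dT
  = 8.0 * 973 * 26
  = 202384 W = 202.38 kW


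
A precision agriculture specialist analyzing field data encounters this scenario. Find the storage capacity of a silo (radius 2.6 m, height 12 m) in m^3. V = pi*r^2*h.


V = pi * r^2 * h
  = pi * 2.6^2 * 12
  = pi * 6.76 * 12
  = 254.85 m^3


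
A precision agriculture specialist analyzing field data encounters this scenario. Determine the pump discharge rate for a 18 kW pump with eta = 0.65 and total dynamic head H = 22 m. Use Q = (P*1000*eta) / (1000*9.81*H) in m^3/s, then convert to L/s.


Q = (P * 1000 * eta) / (rho * g * H)
  = (18 * 1000 * 0.65) / (1000 * 9.81 * 22)
  = 11700 / 215820
  = 0.05421 m^3/s = 54.21 L/s


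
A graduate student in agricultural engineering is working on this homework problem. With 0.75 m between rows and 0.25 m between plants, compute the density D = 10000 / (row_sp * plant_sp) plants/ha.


D = 10000 / (row_sp * plant_sp)
  = 10000 / (0.75 * 0.25)
  = 10000 / 0.1875
  = 53333.33 plants/ha


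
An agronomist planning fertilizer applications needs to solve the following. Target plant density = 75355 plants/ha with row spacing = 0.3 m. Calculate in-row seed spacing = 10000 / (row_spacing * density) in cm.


spacing = 10000 / (row_sp * density)
        = 10000 / (0.3 * 75355)
        = 10000 / 22606.50
        = 0.44235 m = 44.24 cm


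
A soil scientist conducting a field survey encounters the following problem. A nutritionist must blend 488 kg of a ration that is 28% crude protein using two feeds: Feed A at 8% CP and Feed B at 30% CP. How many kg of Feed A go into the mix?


parts_A = CP_b - target = 30 - 28 = 2
parts_B = target - CP_a = 28 - 8 = 20
total_parts = 2 + 20 = 22
Feed A = 488 * 2 / 22 = 44.36 kg
Feed B = 488 * 20 / 22 = 443.64 kg

44.36 kg


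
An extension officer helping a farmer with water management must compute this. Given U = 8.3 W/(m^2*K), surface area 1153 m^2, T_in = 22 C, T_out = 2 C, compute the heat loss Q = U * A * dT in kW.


dT = 22 - (2) = 20 K
Q = U * A * dT
  = 8.3 * 1153 * 20
  = 191398 W = 191.40 kW


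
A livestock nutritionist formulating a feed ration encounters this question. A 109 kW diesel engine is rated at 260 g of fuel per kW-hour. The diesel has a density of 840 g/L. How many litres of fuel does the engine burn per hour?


FC = P * BSFC / rho_fuel
   = 109 * 260 / 840
   = 28340 / 840
   = 33.74 L/h


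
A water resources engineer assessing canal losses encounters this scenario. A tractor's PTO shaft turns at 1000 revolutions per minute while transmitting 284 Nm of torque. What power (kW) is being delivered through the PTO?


P = 2*pi*n*T / 60000
  = 2*pi * 1000 * 284 / 60000
  = 1784424.63 / 60000
  = 29.74 kW


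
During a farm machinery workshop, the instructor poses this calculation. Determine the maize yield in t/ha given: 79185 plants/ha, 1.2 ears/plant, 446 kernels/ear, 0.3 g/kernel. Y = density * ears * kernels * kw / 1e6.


Y = density * ears * kernels * kw
  = 79185 * 1.2 * 446 * 0.3 g/ha
  = 12713943.60 g/ha
  = 12713.94 kg/ha = 12.71 t/ha


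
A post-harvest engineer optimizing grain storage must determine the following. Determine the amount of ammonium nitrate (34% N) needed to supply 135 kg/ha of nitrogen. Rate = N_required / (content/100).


Rate = N_required / (N_content / 100)
     = 135 / (34 / 100)
     = 135 / 0.34
     = 397.06 kg/ha


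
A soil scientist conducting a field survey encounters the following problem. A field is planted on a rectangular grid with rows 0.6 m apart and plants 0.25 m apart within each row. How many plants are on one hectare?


D = 10000 / (row_sp * plant_sp)
  = 10000 / (0.6 * 0.25)
  = 10000 / 0.1500
  = 66666.67 plants/ha


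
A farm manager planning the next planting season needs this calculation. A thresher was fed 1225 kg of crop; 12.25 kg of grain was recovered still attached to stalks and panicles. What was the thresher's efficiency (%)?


eta = (total - unthreshed) / total * 100
    = (1225 - 12.25) / 1225 * 100
    = 1212.75 / 1225 * 100
    = 99%


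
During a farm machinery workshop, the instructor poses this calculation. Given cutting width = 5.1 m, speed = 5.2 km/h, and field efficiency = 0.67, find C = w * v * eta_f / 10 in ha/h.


C = w * v * eta_f / 10
  = 5.1 * 5.2 * 0.67 / 10
  = 17.77 / 10
  = 1.78 ha/h


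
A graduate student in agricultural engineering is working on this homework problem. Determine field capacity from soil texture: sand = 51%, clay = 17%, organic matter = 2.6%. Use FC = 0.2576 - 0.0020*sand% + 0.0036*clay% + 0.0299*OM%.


FC = 0.2576 - 0.0020*51 + 0.0036*17 + 0.0299*2.6
   = 0.2576 - 0.1020 + 0.0612 + 0.0777
   = 0.2945


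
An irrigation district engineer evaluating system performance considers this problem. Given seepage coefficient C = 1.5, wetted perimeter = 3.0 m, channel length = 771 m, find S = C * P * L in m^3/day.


S = C * P * L
  = 1.5 * 3.0 * 771
  = 3469.50 m^3/day


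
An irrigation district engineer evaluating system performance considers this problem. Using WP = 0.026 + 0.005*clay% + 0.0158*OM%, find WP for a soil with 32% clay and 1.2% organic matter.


WP = 0.026 + 0.005*32 + 0.0158*1.2
   = 0.026 + 0.1600 + 0.0190
   = 0.2050


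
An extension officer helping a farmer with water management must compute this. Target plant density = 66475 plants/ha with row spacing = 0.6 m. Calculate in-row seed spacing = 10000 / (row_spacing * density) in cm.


spacing = 10000 / (row_sp * density)
        = 10000 / (0.6 * 66475)
        = 10000 / 39885
        = 0.25072 m = 25.07 cm


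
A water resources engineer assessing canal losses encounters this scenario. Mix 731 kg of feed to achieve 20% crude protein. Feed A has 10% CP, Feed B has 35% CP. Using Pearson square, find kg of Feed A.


parts_A = CP_b - target = 35 - 20 = 15
parts_B = target - CP_a = 20 - 10 = 10
total_parts = 15 + 10 = 25
Feed A = 731 * 15 / 25 = 438.60 kg
Feed B = 731 * 10 / 25 = 292.40 kg

438.60 kg


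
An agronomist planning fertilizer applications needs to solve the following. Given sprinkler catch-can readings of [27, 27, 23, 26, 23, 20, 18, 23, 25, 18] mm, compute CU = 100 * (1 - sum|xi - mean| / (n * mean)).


xbar = 230 / 10 = 23
sum|xi - xbar| = 26
CU = 100 * (1 - 26 / (10 * 23))
   = 100 * (1 - 0.1130)
   = 88.70%


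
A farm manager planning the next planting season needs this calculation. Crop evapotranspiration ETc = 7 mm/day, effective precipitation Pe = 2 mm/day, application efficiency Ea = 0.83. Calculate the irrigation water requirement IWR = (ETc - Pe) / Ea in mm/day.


IWR = (ETc - Pe) / Ea
    = (7 - 2) / 0.83
    = 5 / 0.83
    = 6.02 mm/day


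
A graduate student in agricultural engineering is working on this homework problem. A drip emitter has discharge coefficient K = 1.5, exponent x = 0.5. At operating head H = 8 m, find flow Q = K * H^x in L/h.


Q = K * H^x
  = 1.5 * 8^0.5
  = 1.5 * 2.8284
  = 4.24 L/h


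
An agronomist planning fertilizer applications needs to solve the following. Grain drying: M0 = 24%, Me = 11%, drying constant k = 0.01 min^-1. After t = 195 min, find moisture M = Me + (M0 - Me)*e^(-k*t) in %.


M = Me + (M0 - Me) * e^(-k*t)
  = 11 + (24 - 11) * e^(-0.01*195)
  = 11 + 13 * e^(-1.950)
  = 11 + 13 * 0.14227
  = 11 + 1.8496
  = 12.85%


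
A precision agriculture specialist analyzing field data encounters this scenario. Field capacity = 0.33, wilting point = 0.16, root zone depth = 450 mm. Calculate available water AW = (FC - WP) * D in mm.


AW = (FC - WP) * D
   = (0.33 - 0.16) * 450
   = 0.17 * 450
   = 76.50 mm


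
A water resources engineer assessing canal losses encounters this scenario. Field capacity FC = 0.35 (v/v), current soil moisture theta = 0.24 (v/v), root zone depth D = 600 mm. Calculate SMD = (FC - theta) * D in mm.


SMD = (FC - theta) * D
    = (0.35 - 0.24) * 600
    = 0.110 * 600
    = 66 mm


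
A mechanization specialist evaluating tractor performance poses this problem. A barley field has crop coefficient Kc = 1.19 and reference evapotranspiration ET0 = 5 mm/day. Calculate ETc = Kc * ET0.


ETc = Kc * ET0
    = 1.19 * 5
    = 5.95 mm/day


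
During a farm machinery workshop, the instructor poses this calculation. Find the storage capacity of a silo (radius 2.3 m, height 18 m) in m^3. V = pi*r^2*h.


V = pi * r^2 * h
  = pi * 2.3^2 * 18
  = pi * 5.29 * 18
  = 299.14 m^3


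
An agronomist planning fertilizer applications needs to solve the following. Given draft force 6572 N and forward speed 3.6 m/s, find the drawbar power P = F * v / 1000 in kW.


P = F * v / 1000
  = 6572 * 3.6 / 1000
  = 23659.20 / 1000
  = 23.66 kW


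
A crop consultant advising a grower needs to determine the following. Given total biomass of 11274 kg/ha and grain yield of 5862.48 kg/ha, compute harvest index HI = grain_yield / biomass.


HI = grain_yield / biomass
   = 5862.48 / 11274
   = 0.52


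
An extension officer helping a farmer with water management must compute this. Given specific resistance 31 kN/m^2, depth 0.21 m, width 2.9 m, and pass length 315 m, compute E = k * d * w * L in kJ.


E = k * d * w * L
  = 31 * 0.21 * 2.9 * 315
  = 5946.89 kJ


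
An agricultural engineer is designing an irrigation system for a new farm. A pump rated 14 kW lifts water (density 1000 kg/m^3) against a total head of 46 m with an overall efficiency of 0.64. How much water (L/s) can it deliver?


Q = (P * 1000 * eta) / (rho * g * H)
  = (14 * 1000 * 0.64) / (1000 * 9.81 * 46)
  = 8960 / 451260
  = 0.01986 m^3/s = 19.86 L/s


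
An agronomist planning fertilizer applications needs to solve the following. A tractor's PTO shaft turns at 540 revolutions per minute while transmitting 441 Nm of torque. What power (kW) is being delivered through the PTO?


P = 2*pi*n*T / 60000
  = 2*pi * 540 * 441 / 60000
  = 1496277.75 / 60000
  = 24.94 kW


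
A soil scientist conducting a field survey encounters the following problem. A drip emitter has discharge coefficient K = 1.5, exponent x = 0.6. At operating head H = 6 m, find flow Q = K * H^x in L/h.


Q = K * H^x
  = 1.5 * 6^0.6
  = 1.5 * 2.9302
  = 4.40 L/h


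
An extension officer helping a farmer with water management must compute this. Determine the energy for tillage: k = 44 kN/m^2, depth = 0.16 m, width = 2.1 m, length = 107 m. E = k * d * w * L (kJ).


E = k * d * w * L
  = 44 * 0.16 * 2.1 * 107
  = 1581.89 kJ


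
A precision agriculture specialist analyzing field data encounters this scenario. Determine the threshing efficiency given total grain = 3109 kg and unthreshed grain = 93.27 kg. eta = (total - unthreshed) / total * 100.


eta = (total - unthreshed) / total * 100
    = (3109 - 93.27) / 3109 * 100
    = 3015.73 / 3109 * 100
    = 97%


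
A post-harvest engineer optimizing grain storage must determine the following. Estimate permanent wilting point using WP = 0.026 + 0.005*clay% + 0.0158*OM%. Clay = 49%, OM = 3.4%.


WP = 0.026 + 0.005*49 + 0.0158*3.4
   = 0.026 + 0.2450 + 0.0537
   = 0.3247


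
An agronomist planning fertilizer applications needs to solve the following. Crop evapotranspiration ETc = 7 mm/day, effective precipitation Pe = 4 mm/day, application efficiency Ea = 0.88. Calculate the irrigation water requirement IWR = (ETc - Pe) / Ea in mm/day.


IWR = (ETc - Pe) / Ea
    = (7 - 4) / 0.88
    = 3 / 0.88
    = 3.41 mm/day


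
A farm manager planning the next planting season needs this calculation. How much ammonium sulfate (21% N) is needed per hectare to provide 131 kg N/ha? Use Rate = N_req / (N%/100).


Rate = N_required / (N_content / 100)
     = 131 / (21 / 100)
     = 131 / 0.21
     = 623.81 kg/ha


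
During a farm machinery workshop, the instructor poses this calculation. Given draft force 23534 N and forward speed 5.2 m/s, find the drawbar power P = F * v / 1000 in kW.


P = F * v / 1000
  = 23534 * 5.2 / 1000
  = 122376.80 / 1000
  = 122.38 kW


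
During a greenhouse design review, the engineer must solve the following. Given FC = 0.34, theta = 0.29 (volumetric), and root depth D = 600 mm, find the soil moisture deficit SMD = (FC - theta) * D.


SMD = (FC - theta) * D
    = (0.34 - 0.29) * 600
    = 0.050 * 600
    = 30 mm


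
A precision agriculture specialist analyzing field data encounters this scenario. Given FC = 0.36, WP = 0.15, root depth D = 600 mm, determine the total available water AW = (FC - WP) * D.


AW = (FC - WP) * D
   = (0.36 - 0.15) * 600
   = 0.21 * 600
   = 126 mm


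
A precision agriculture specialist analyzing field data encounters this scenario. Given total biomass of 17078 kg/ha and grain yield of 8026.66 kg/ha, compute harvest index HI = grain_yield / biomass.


HI = grain_yield / biomass
   = 8026.66 / 17078
   = 0.47


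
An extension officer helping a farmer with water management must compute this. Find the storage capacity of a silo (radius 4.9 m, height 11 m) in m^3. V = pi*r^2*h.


V = pi * r^2 * h
  = pi * 4.9^2 * 11
  = pi * 24.01 * 11
  = 829.73 m^3


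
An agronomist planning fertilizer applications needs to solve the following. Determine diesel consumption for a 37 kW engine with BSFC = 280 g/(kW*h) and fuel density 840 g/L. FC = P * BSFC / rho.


FC = P * BSFC / rho_fuel
   = 37 * 280 / 840
   = 10360 / 840
   = 12.33 L/h


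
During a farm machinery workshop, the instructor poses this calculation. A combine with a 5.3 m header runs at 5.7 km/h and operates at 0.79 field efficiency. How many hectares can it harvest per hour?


C = w * v * eta_f / 10
  = 5.3 * 5.7 * 0.79 / 10
  = 23.87 / 10
  = 2.39 ha/h


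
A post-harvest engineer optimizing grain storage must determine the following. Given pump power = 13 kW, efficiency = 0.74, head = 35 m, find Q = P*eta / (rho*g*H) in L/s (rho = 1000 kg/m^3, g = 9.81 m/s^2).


Q = (P * 1000 * eta) / (rho * g * H)
  = (13 * 1000 * 0.74) / (1000 * 9.81 * 35)
  = 9620 / 343350
  = 0.02802 m^3/s = 28.02 L/s


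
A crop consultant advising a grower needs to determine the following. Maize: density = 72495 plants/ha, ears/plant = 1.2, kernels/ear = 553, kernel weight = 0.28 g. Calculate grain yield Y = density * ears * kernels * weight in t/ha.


Y = density * ears * kernels * kw
  = 72495 * 1.2 * 553 * 0.28 g/ha
  = 13470150.96 g/ha
  = 13470.15 kg/ha = 13.47 t/ha


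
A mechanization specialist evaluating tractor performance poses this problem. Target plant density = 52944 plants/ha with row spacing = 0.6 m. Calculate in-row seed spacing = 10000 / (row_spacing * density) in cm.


spacing = 10000 / (row_sp * density)
        = 10000 / (0.6 * 52944)
        = 10000 / 31766.40
        = 0.31480 m = 31.48 cm


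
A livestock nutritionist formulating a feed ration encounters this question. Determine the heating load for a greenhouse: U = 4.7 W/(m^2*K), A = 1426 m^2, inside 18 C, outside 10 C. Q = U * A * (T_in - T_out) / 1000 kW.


dT = 18 - (10) = 8 K
Q = U * A * dT
  = 4.7 * 1426 * 8
  = 53617.60 W = 53.62 kW


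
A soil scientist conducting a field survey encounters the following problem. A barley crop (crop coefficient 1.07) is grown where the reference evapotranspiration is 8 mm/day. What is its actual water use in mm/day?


ETc = Kc * ET0
    = 1.07 * 8
    = 8.56 mm/day


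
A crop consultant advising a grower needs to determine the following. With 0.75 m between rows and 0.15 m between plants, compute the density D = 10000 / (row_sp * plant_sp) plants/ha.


D = 10000 / (row_sp * plant_sp)
  = 10000 / (0.75 * 0.15)
  = 10000 / 0.1125
  = 88888.89 plants/ha


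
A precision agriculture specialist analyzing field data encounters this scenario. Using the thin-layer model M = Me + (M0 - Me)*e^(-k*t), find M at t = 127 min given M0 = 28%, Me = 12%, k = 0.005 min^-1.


M = Me + (M0 - Me) * e^(-k*t)
  = 12 + (28 - 12) * e^(-0.005*127)
  = 12 + 16 * e^(-0.635)
  = 12 + 16 * 0.52994
  = 12 + 8.4790
  = 20.48%


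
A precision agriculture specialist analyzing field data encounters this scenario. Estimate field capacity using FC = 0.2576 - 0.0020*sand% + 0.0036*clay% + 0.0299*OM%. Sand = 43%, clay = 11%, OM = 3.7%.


FC = 0.2576 - 0.0020*43 + 0.0036*11 + 0.0299*3.7
   = 0.2576 - 0.0860 + 0.0396 + 0.1106
   = 0.3218


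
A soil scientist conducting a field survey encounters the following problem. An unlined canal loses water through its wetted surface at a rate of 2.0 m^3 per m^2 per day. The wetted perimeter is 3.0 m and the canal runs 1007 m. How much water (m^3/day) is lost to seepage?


S = C * P * L
  = 2.0 * 3.0 * 1007
  = 6042 m^3/day


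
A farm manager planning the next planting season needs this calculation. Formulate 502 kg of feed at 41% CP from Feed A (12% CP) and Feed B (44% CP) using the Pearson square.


parts_A = CP_b - target = 44 - 41 = 3
parts_B = target - CP_a = 41 - 12 = 29
total_parts = 3 + 29 = 32
Feed A = 502 * 3 / 32 = 47.06 kg
Feed B = 502 * 29 / 32 = 454.94 kg

47.06 kg


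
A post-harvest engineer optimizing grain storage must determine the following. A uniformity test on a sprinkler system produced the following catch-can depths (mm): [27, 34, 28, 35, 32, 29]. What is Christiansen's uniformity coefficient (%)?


xbar = 185 / 6 = 30.833
sum|xi - xbar| = 17
CU = 100 * (1 - 17 / (6 * 30.833))
   = 100 * (1 - 0.0919)
   = 90.81%


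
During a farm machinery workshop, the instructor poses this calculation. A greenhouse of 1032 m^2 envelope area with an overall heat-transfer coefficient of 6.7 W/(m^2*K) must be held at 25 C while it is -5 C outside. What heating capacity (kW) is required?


dT = 25 - (-5) = 30 K
Q = U * A * dT
  = 6.7 * 1032 * 30
  = 207432 W = 207.43 kW


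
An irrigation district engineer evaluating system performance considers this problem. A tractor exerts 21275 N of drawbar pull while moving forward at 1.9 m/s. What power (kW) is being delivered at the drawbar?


P = F * v / 1000
  = 21275 * 1.9 / 1000
  = 40422.50 / 1000
  = 40.42 kW


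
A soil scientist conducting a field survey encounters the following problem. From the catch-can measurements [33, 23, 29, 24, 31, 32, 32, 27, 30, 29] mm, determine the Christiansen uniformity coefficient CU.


xbar = 290 / 10 = 29
sum|xi - xbar| = 26
CU = 100 * (1 - 26 / (10 * 29))
   = 100 * (1 - 0.0897)
   = 91.03%


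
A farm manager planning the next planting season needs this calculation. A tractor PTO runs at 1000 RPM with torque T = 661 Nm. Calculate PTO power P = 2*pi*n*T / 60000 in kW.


P = 2*pi*n*T / 60000
  = 2*pi * 1000 * 661 / 60000
  = 4153185.49 / 60000
  = 69.22 kW


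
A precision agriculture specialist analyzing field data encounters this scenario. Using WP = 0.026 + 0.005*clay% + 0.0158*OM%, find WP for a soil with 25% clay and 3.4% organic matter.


WP = 0.026 + 0.005*25 + 0.0158*3.4
   = 0.026 + 0.1250 + 0.0537
   = 0.2047


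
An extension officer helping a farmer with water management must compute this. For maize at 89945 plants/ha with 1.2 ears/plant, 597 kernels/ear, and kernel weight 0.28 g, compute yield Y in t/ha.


Y = density * ears * kernels * kw
  = 89945 * 1.2 * 597 * 0.28 g/ha
  = 18042247.44 g/ha
  = 18042.25 kg/ha = 18.04 t/ha
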